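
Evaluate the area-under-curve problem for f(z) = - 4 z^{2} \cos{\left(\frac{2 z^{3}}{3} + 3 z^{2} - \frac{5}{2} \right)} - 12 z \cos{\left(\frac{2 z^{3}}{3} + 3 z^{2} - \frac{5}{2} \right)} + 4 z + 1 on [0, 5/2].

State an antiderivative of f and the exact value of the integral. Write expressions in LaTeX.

Integrate term by term and add the pieces.
F(z) = 2 z^{2} + z - 2 \sin{\left(\frac{2 z^{3}}{3} + 3 z^{2} - \frac{5}{2} \right)} is an antiderivative of f.
Check: d/dz[2 z^{2} + z - 2 \sin{\left(\frac{2 z^{3}}{3} + 3 z^{2} - \frac{5}{2} \right)}] = - 4 z^{2} \cos{\left(\frac{2 z^{3}}{3} + 3 z^{2} - \frac{5}{2} \right)} - 12 z \cos{\left(\frac{2 z^{3}}{3} + 3 z^{2} - \frac{5}{2} \right)} + 4 z + 1 = f(z).
F(5/2) = 15 - 2 \sin{\left(\frac{80}{3} \right)}; F(0) = 2 \sin{\left(\frac{5}{2} \right)}.
Integral = F(5/2) - F(0) = - 2 \sin{\left(\frac{80}{3} \right)} - 2 \sin{\left(\frac{5}{2} \right)} + 15.

Antiderivative: F(z) = 2 z^{2} + z - 2 \sin{\left(\frac{2 z^{3}}{3} + 3 z^{2} - \frac{5}{2} \right)}; value = - 2 \sin{\left(\frac{80}{3} \right)} - 2 \sin{\left(\frac{5}{2} \right)} + 15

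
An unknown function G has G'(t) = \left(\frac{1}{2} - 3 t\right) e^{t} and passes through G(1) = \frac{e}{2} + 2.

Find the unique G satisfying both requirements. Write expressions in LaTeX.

G(t) = \frac{\left(7 - 6 t\right) e^{t} + 4}{2}

G'(t) has the shape u'v + uv' for u = \frac{7}{2} - 3 t and v = e^{t} — it is the derivative of the product u*v.
A general antiderivative is \frac{\left(7 - 6 t\right) e^{t}}{2} + C.
The condition gives C = \frac{e}{2} + 2 - (\frac{e}{2}) = 2.
So G(t) = \frac{\left(7 - 6 t\right) e^{t} + 4}{2}.
Check: d/dt[\frac{\left(7 - 6 t\right) e^{t} + 4}{2}] = - 3 t e^{t} + \frac{e^{t}}{2}, which equals G'(t).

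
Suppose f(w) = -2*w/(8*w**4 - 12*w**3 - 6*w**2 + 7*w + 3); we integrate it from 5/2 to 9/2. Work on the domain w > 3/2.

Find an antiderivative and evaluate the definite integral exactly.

The denominator factors as (w - 1)*(2*w - 3)*(2*w + 1)**2; partial fractions split f into directly integrable pieces: -5/(72*(2*w + 1)) + 1/(6*(2*w + 1)**2) - 3/(8*(2*w - 3)) + 2/(9*(w - 1)).
F(w) = -3*log(w - 3/2)/16 + 2*log(w - 1)/9 - 5*log(w + 1/2)/144 - 2/(48*w + 24) is an antiderivative of f.
Check: d/dw[-3*log(w - 3/2)/16 + 2*log(w - 1)/9 - 5*log(w + 1/2)/144 - 2/(48*w + 24)] = -2*w/(8*w**4 - 12*w**3 - 6*w**2 + 7*w + 3) = f(w).
F(9/2) = -3*log(3)/16 - 5*log(5)/144 - 1/120 + 2*log(7/2)/9; F(5/2) = -5*log(3)/144 - 1/72 + 2*log(3/2)/9.
Integral = F(9/2) - F(5/2) = -11*log(3)/72 - 2*log(3/2)/9 - 5*log(5)/144 + 1/180 + 2*log(7/2)/9.

Antiderivative: F(w) = -3*log(w - 3/2)/16 + 2*log(w - 1)/9 - 5*log(w + 1/2)/144 - 2/(48*w + 24); value = -11*log(3)/72 - 2*log(3/2)/9 - 5*log(5)/144 + 1/180 + 2*log(7/2)/9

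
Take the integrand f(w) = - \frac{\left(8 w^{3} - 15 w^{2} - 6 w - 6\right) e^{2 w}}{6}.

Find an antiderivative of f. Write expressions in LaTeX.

f has the shape u'v + uv' for u = - \frac{2 w^{3}}{3} + \frac{9 w^{2}}{4} - \frac{7 w}{4} + \frac{11}{8} and v = e^{2 w} — it is the derivative of the product u*v.
Check: d/dw[- \frac{2 w^{3} e^{2 w}}{3} + \frac{9 w^{2} e^{2 w}}{4} - \frac{7 w e^{2 w}}{4} + \frac{11 e^{2 w}}{8}] = - \frac{4 w^{3} e^{2 w}}{3} + \frac{5 w^{2} e^{2 w}}{2} + w e^{2 w} + e^{2 w}, which equals f(w).

An antiderivative is F(w) = - \frac{2 w^{3} e^{2 w}}{3} + \frac{9 w^{2} e^{2 w}}{4} - \frac{7 w e^{2 w}}{4} + \frac{11 e^{2 w}}{8}.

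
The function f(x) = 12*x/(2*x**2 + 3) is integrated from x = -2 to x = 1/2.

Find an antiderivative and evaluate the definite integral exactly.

Antiderivative: F(x) = 3*log(x**2 + 3/2); value = -3*log(11/2) + 3*log(7/4)

The substitution u = x**2 + 3/2 works: f is exactly (dF/du)*(du/dx) for that inner function.
F(x) = 3*log(x**2 + 3/2) is an antiderivative of f.
Check: d/dx[3*log(x**2 + 3/2)] = 12*x/(2*x**2 + 3) = f(x).
F(1/2) = 3*log(7/4); F(-2) = 3*log(11/2).
Integral = F(1/2) - F(-2) = -3*log(11/2) + 3*log(7/4).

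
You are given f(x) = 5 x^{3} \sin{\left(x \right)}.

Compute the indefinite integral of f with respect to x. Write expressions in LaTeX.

A candidate is checked by its d/dx: the result must match f(x).
Check: d/dx[- 5 x^{3} \cos{\left(x \right)} + 15 x^{2} \sin{\left(x \right)} + 30 x \cos{\left(x \right)} - 30 \sin{\left(x \right)}] = 5 x^{3} \sin{\left(x \right)} = f(x).

F(x) = - 5 x^{3} \cos{\left(x \right)} + 15 x^{2} \sin{\left(x \right)} + 30 x \cos{\left(x \right)} - 30 \sin{\left(x \right)} + C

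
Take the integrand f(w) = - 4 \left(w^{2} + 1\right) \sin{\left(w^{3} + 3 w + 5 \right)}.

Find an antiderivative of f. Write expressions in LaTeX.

The substitution u = w^{3} + 3 w + 5 works: f is exactly (dF/du)*(du/dw) for that inner function.
Check: d/dw[\frac{4 \cos{\left(w^{3} + 3 w + 5 \right)}}{3}] = - 4 w^{2} \sin{\left(w^{3} + 3 w + 5 \right)} - 4 \sin{\left(w^{3} + 3 w + 5 \right)}, which equals f(w).

An antiderivative is F(w) = \frac{4 \cos{\left(w^{3} + 3 w + 5 \right)}}{3}.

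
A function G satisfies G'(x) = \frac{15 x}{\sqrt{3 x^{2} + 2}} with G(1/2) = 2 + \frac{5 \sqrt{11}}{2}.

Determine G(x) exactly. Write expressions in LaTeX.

G(x) = 5 \sqrt{3 x^{2} + 2} + 2

The substitution u = 3 x^{2} + 2 works: G'(x) is exactly (dG/du)*(du/dx) for that inner function.
A general antiderivative is 5 \sqrt{3 x^{2} + 2} + C.
The condition gives C = 2 + \frac{5 \sqrt{11}}{2} - (\frac{5 \sqrt{11}}{2}) = 2.
So G(x) = 5 \sqrt{3 x^{2} + 2} + 2.
Check: d/dx[5 \sqrt{3 x^{2} + 2} + 2] = \frac{15 x}{\sqrt{3 x^{2} + 2}} = G'(x).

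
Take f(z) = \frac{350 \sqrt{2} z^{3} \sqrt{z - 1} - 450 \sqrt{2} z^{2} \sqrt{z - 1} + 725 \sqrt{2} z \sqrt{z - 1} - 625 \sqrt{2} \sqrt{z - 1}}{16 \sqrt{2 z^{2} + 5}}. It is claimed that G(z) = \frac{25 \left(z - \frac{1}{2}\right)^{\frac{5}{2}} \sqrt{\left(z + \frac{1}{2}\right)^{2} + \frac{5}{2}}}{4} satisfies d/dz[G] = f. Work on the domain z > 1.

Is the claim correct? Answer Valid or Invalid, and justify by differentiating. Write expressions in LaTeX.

Invalid: d/dz[G] - f = \frac{- 1400 \sqrt{2} z^{3} \sqrt{z - 1} \sqrt{4 z^{2} + 4 z + 11} + 1400 \sqrt{2} z^{3} \sqrt{2 z - 1} \sqrt{2 z^{2} + 5} + 1800 \sqrt{2} z^{2} \sqrt{z - 1} \sqrt{4 z^{2} + 4 z + 11} + 300 \sqrt{2} z^{2} \sqrt{2 z - 1} \sqrt{2 z^{2} + 5} - 2900 \sqrt{2} z \sqrt{z - 1} \sqrt{4 z^{2} + 4 z + 11} + 2150 \sqrt{2} z \sqrt{2 z - 1} \sqrt{2 z^{2} + 5} + 2500 \sqrt{2} \sqrt{z - 1} \sqrt{4 z^{2} + 4 z + 11} - 1325 \sqrt{2} \sqrt{2 z - 1} \sqrt{2 z^{2} + 5}}{64 \sqrt{2 z^{2} + 5} \sqrt{4 z^{2} + 4 z + 11}}, which is not 0.

d/dz[G] = \frac{\sqrt{2} \left(1400 z^{3} \sqrt{2 z - 1} + 300 z^{2} \sqrt{2 z - 1} + 2150 z \sqrt{2 z - 1} - 1325 \sqrt{2 z - 1}\right)}{64 \sqrt{4 z^{2} + 4 z + 11}}
d/dz[G] - f(z) = \frac{- 1400 \sqrt{2} z^{3} \sqrt{z - 1} \sqrt{4 z^{2} + 4 z + 11} + 1400 \sqrt{2} z^{3} \sqrt{2 z - 1} \sqrt{2 z^{2} + 5} + 1800 \sqrt{2} z^{2} \sqrt{z - 1} \sqrt{4 z^{2} + 4 z + 11} + 300 \sqrt{2} z^{2} \sqrt{2 z - 1} \sqrt{2 z^{2} + 5} - 2900 \sqrt{2} z \sqrt{z - 1} \sqrt{4 z^{2} + 4 z + 11} + 2150 \sqrt{2} z \sqrt{2 z - 1} \sqrt{2 z^{2} + 5} + 2500 \sqrt{2} \sqrt{z - 1} \sqrt{4 z^{2} + 4 z + 11} - 1325 \sqrt{2} \sqrt{2 z - 1} \sqrt{2 z^{2} + 5}}{64 \sqrt{2 z^{2} + 5} \sqrt{4 z^{2} + 4 z + 11}} != 0.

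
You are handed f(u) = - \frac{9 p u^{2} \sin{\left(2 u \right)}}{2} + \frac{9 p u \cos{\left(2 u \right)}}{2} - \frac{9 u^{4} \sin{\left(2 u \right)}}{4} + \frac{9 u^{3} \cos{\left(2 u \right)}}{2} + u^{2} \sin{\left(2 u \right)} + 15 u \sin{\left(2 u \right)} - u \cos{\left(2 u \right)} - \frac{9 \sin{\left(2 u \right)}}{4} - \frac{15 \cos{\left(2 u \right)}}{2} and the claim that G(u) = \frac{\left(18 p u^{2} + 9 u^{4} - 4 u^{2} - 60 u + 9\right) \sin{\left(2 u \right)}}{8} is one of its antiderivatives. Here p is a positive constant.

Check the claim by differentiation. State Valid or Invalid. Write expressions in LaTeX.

Invalid: d/du[G] - f = \frac{9 p u^{2} \sin{\left(2 u \right)}}{2} + \frac{9 p u^{2} \cos{\left(2 u \right)}}{2} + \frac{9 p u \sin{\left(2 u \right)}}{2} - \frac{9 p u \cos{\left(2 u \right)}}{2} + \frac{9 u^{4} \sin{\left(2 u \right)}}{4} + \frac{9 u^{4} \cos{\left(2 u \right)}}{4} + \frac{9 u^{3} \sin{\left(2 u \right)}}{2} - \frac{9 u^{3} \cos{\left(2 u \right)}}{2} - u^{2} \sin{\left(2 u \right)} - u^{2} \cos{\left(2 u \right)} - 16 u \sin{\left(2 u \right)} - 14 u \cos{\left(2 u \right)} - \frac{21 \sin{\left(2 u \right)}}{4} + \frac{39 \cos{\left(2 u \right)}}{4}, which is not 0.

d/du[G] = \frac{9 p u^{2} \cos{\left(2 u \right)}}{2} + \frac{9 p u \sin{\left(2 u \right)}}{2} + \frac{9 u^{4} \cos{\left(2 u \right)}}{4} + \frac{9 u^{3} \sin{\left(2 u \right)}}{2} - u^{2} \cos{\left(2 u \right)} - u \sin{\left(2 u \right)} - 15 u \cos{\left(2 u \right)} - \frac{15 \sin{\left(2 u \right)}}{2} + \frac{9 \cos{\left(2 u \right)}}{4}
d/du[G] - f(u) = \frac{9 p u^{2} \sin{\left(2 u \right)}}{2} + \frac{9 p u^{2} \cos{\left(2 u \right)}}{2} + \frac{9 p u \sin{\left(2 u \right)}}{2} - \frac{9 p u \cos{\left(2 u \right)}}{2} + \frac{9 u^{4} \sin{\left(2 u \right)}}{4} + \frac{9 u^{4} \cos{\left(2 u \right)}}{4} + \frac{9 u^{3} \sin{\left(2 u \right)}}{2} - \frac{9 u^{3} \cos{\left(2 u \right)}}{2} - u^{2} \sin{\left(2 u \right)} - u^{2} \cos{\left(2 u \right)} - 16 u \sin{\left(2 u \right)} - 14 u \cos{\left(2 u \right)} - \frac{21 \sin{\left(2 u \right)}}{4} + \frac{39 \cos{\left(2 u \right)}}{4} != 0.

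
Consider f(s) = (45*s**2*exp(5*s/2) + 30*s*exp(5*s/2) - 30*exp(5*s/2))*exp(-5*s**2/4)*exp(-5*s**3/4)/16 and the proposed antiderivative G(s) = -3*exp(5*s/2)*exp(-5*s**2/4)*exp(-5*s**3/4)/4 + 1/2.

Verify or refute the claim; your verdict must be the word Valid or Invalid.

d/ds[G] = (45*s**2*exp(5*s/2) + 30*s*exp(5*s/2) - 30*exp(5*s/2))*exp(-5*s**2/4)*exp(-5*s**3/4)/16
This equals f(s) exactly, so the claim holds.

Valid. The derivative of G reproduces f.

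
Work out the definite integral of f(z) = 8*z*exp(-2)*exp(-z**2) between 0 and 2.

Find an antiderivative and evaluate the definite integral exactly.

Antiderivative: F(z) = -4*exp(-z**2 - 2); value = -4*exp(-6) + 4*exp(-2)

The substitution u = -z**2 - 2 works: f is exactly (dF/du)*(du/dz) for that inner function.
F(z) = -4*exp(-z**2 - 2) is an antiderivative of f.
Check: d/dz[-4*exp(-z**2 - 2)] = 8*z*exp(-2)*exp(-z**2) = f(z).
F(2) = -4*exp(-6); F(0) = -4*exp(-2).
Integral = F(2) - F(0) = -4*exp(-6) + 4*exp(-2).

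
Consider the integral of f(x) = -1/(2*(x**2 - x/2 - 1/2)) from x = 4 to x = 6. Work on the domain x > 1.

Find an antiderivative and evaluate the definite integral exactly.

Antiderivative: F(x) = (-log(x - 1) + log(x + 1/2))/3; value = -log(5)/3 - log(9/2)/3 + log(3)/3 + log(13/2)/3

The denominator factors as (x - 1)*(2*x + 1); partial fractions split f into directly integrable pieces: 2/(3*(2*x + 1)) - 1/(3*(x - 1)).
F(x) = (-log(x - 1) + log(x + 1/2))/3 is an antiderivative of f.
Check: d/dx[(-log(x - 1) + log(x + 1/2))/3] = -1/(2*x**2 - x - 1), which equals f(x).
F(6) = -log(5)/3 + log(13/2)/3; F(4) = -log(3)/3 + log(9/2)/3.
Integral = F(6) - F(4) = -log(5)/3 - log(9/2)/3 + log(3)/3 + log(13/2)/3.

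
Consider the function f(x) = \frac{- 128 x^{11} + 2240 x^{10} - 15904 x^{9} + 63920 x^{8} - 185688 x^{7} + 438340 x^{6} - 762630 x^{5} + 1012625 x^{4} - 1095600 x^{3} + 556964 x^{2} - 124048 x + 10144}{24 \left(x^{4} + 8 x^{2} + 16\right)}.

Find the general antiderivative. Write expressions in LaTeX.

F(x) = - \frac{2 x^{8}}{3} + \frac{40 x^{7}}{3} - \frac{310 x^{6}}{3} + \frac{1150 x^{5}}{3} - \frac{8075 x^{4}}{12} + \frac{2875 x^{3}}{6} - \frac{3875 x^{2}}{24} + \frac{625 x}{24} + \frac{3 x}{2 x^{2} + 8} + \frac{1}{x^{2} + 4} + C

An antiderivative F(x) passes only if d/dx[F] lands on f(x) exactly.
Check: d/dx[- \frac{2 x^{8}}{3} + \frac{40 x^{7}}{3} - \frac{310 x^{6}}{3} + \frac{1150 x^{5}}{3} - \frac{8075 x^{4}}{12} + \frac{2875 x^{3}}{6} - \frac{3875 x^{2}}{24} + \frac{625 x}{24} + \frac{3 x}{2 x^{2} + 8} + \frac{1}{x^{2} + 4}] = \frac{- 128 x^{11} + 2240 x^{10} - 15904 x^{9} + 63920 x^{8} - 185688 x^{7} + 438340 x^{6} - 762630 x^{5} + 1012625 x^{4} - 1095600 x^{3} + 556964 x^{2} - 124048 x + 10144}{24 x^{4} + 192 x^{2} + 384}, which equals f(x).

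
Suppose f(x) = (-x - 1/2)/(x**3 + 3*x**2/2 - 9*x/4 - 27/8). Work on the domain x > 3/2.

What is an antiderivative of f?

Factor the denominator ((2*x - 3)*(2*x + 3)**2) and decompose: f = 4/(9*(2*x + 3)) - 4/(3*(2*x + 3)**2) - 4/(9*(2*x - 3)); each piece integrates to a log, atan, or power term.
Check: d/dx[-2*log(x - 3/2)/9 + 2*log(x + 3/2)/9 + 2/(6*x + 9)] = (-8*x - 4)/(8*x**3 + 12*x**2 - 18*x - 27), which equals f(x).

An antiderivative is F(x) = -2*log(x - 3/2)/9 + 2*log(x + 3/2)/9 + 2/(6*x + 9).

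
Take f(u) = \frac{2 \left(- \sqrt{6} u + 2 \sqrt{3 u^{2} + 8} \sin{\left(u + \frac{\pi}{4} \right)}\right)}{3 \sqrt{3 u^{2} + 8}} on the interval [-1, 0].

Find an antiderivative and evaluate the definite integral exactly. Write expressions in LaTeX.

Antiderivative: F(u) = - \frac{2 \sqrt{6} \sqrt{3 u^{2} + 8}}{9} - \frac{4 \cos{\left(u + \frac{\pi}{4} \right)}}{3}; value = - \frac{8 \sqrt{3}}{9} - \frac{2 \sqrt{2}}{3} + \frac{4 \sin{\left(\frac{\pi}{4} + 1 \right)}}{3} + \frac{2 \sqrt{66}}{9}

Since d/du undoes antidifferentiation here, F'(u) = f(u) is required of F(u).
F(u) = - \frac{2 \sqrt{6} \sqrt{3 u^{2} + 8}}{9} - \frac{4 \cos{\left(u + \frac{\pi}{4} \right)}}{3} is an antiderivative of f.
Check: d/du[- \frac{2 \sqrt{6} \sqrt{3 u^{2} + 8}}{9} - \frac{4 \cos{\left(u + \frac{\pi}{4} \right)}}{3}] = \frac{- 2 \sqrt{6} u + 4 \sqrt{3 u^{2} + 8} \sin{\left(u + \frac{\pi}{4} \right)}}{3 \sqrt{3 u^{2} + 8}}, which equals f(u).
F(0) = - \frac{8 \sqrt{3}}{9} - \frac{2 \sqrt{2}}{3}; F(-1) = - \frac{2 \sqrt{66}}{9} - \frac{4 \sin{\left(\frac{\pi}{4} + 1 \right)}}{3}.
Integral = F(0) - F(-1) = - \frac{8 \sqrt{3}}{9} - \frac{2 \sqrt{2}}{3} + \frac{4 \sin{\left(\frac{\pi}{4} + 1 \right)}}{3} + \frac{2 \sqrt{66}}{9}.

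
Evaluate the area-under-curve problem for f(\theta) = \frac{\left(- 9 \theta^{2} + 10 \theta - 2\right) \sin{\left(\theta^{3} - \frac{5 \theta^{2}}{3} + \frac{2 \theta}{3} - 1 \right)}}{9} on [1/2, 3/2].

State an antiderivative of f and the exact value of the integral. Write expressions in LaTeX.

The substitution u = \theta^{3} - \frac{5 \theta^{2}}{3} + \frac{2 \theta}{3} - 1 works: f is exactly (dF/du)*(du/d\theta) for that inner function.
F(\theta) = \frac{\cos{\left(\theta^{3} - \frac{5 \theta^{2}}{3} + \frac{2 \theta}{3} - 1 \right)}}{3} is an antiderivative of f.
Check: d/d\theta[\frac{\cos{\left(\theta^{3} - \frac{5 \theta^{2}}{3} + \frac{2 \theta}{3} - 1 \right)}}{3}] = - \theta^{2} \sin{\left(\theta^{3} - \frac{5 \theta^{2}}{3} + \frac{2 \theta}{3} - 1 \right)} + \frac{10 \theta \sin{\left(\theta^{3} - \frac{5 \theta^{2}}{3} + \frac{2 \theta}{3} - 1 \right)}}{9} - \frac{2 \sin{\left(\theta^{3} - \frac{5 \theta^{2}}{3} + \frac{2 \theta}{3} - 1 \right)}}{9}, which equals f(\theta).
F(3/2) = \frac{\cos{\left(\frac{3}{8} \right)}}{3}; F(1/2) = \frac{\cos{\left(\frac{23}{24} \right)}}{3}.
Integral = F(3/2) - F(1/2) = - \frac{\cos{\left(\frac{23}{24} \right)}}{3} + \frac{\cos{\left(\frac{3}{8} \right)}}{3}.

Antiderivative: F(\theta) = \frac{\cos{\left(\theta^{3} - \frac{5 \theta^{2}}{3} + \frac{2 \theta}{3} - 1 \right)}}{3}; value = - \frac{\cos{\left(\frac{23}{24} \right)}}{3} + \frac{\cos{\left(\frac{3}{8} \right)}}{3}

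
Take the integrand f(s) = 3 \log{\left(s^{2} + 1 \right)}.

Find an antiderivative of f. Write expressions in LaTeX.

Whatever form F(s) takes, F'(s) = f(s) is non-negotiable.
Check: d/ds[3 \left(s \log{\left(s^{2} + 1 \right)} - 2 s + 2 \operatorname{atan}{\left(s \right)}\right)] = 3 \log{\left(s^{2} + 1 \right)} = f(s).

An antiderivative is F(s) = 3 \left(s \log{\left(s^{2} + 1 \right)} - 2 s + 2 \operatorname{atan}{\left(s \right)}\right).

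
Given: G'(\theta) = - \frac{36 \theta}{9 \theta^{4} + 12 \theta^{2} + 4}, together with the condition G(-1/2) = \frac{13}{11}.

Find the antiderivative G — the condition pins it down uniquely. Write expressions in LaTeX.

The substitution u = \frac{3 \theta^{2}}{2} + 1 works: G'(\theta) is exactly (dG/du)*(du/d\theta) for that inner function.
A general antiderivative is \frac{3}{\frac{3 \theta^{2}}{2} + 1} + C.
The condition gives C = \frac{13}{11} - (\frac{24}{11}) = -1.
So G(\theta) = \frac{4 - 3 \theta^{2}}{3 \theta^{2} + 2}.
Check: d/d\theta[\frac{4 - 3 \theta^{2}}{3 \theta^{2} + 2}] = - \frac{36 \theta}{9 \theta^{4} + 12 \theta^{2} + 4} = G'(\theta).

G(\theta) = \frac{4 - 3 \theta^{2}}{3 \theta^{2} + 2}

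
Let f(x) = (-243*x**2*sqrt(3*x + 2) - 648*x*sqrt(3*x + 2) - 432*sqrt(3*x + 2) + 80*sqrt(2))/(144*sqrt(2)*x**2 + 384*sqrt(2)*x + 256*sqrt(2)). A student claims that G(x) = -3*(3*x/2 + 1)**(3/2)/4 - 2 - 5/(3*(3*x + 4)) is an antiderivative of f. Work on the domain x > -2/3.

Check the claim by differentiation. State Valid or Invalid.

Valid. The derivative of G reproduces f.

d/dx[G] = (-243*x**2*sqrt(3*x + 2) - 648*x*sqrt(3*x + 2) - 432*sqrt(3*x + 2) + 80*sqrt(2))/(144*sqrt(2)*x**2 + 384*sqrt(2)*x + 256*sqrt(2))
This equals f(x) exactly, so the claim holds.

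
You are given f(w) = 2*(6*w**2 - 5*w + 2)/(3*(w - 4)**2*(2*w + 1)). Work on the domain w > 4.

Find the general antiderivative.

The denominator factors as 3*(w - 4)**2*(2*w + 1); partial fractions split f into directly integrable pieces: 16/(81*(2*w + 1)) + 154/(81*(w - 4)) + 52/(9*(w - 4)**2).
Check: d/dw[2*(77*(w - 4)*log(w - 4) + 4*(w - 4)*log(w + 1/2) - 234)/(81*(w - 4))] = (12*w**2 - 10*w + 4)/(6*w**3 - 45*w**2 + 72*w + 48), which equals f(w).

F(w) = 2*(77*(w - 4)*log(w - 4) + 4*(w - 4)*log(w + 1/2) - 234)/(81*(w - 4)) + C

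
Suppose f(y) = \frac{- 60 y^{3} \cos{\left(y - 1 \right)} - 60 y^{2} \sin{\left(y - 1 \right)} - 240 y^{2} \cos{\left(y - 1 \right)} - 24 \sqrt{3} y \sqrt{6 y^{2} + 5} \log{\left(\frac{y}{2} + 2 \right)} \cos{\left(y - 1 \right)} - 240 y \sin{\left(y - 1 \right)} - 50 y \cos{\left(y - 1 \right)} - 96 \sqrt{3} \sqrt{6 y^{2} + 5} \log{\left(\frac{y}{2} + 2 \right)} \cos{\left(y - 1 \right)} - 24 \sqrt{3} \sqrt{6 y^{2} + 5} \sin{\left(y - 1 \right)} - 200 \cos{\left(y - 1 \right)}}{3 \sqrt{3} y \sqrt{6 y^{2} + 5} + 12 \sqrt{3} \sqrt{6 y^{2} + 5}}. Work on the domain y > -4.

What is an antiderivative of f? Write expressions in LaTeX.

f has the shape u'v + uv' for u = - \frac{10 \sqrt{2 y^{2} + \frac{5}{3}}}{3} - 8 \log{\left(\frac{y}{2} + 2 \right)} and v = \sin{\left(y - 1 \right)} — it is the derivative of the product u*v.
Check: d/dy[\frac{\sqrt{3} \left(- 10 \sqrt{6 y^{2} + 5} \sin{\left(y - 1 \right)} - 24 \sqrt{3} \log{\left(\frac{y}{2} + 2 \right)} \sin{\left(y - 1 \right)}\right)}{9}] = \frac{- 60 \sqrt{3} y^{3} \cos{\left(y - 1 \right)} - 60 \sqrt{3} y^{2} \sin{\left(y - 1 \right)} - 240 \sqrt{3} y^{2} \cos{\left(y - 1 \right)} - 72 y \sqrt{6 y^{2} + 5} \log{\left(\frac{y}{2} + 2 \right)} \cos{\left(y - 1 \right)} - 240 \sqrt{3} y \sin{\left(y - 1 \right)} - 50 \sqrt{3} y \cos{\left(y - 1 \right)} - 288 \sqrt{6 y^{2} + 5} \log{\left(\frac{y}{2} + 2 \right)} \cos{\left(y - 1 \right)} - 72 \sqrt{6 y^{2} + 5} \sin{\left(y - 1 \right)} - 200 \sqrt{3} \cos{\left(y - 1 \right)}}{9 y \sqrt{6 y^{2} + 5} + 36 \sqrt{6 y^{2} + 5}}, which equals f(y).

An antiderivative is F(y) = \frac{\sqrt{3} \left(- 10 \sqrt{6 y^{2} + 5} \sin{\left(y - 1 \right)} - 24 \sqrt{3} \log{\left(\frac{y}{2} + 2 \right)} \sin{\left(y - 1 \right)}\right)}{9}.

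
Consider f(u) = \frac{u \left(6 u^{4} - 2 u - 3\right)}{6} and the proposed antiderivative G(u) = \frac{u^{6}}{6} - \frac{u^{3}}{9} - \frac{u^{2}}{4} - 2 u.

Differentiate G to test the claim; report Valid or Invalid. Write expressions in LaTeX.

Invalid: d/du[G] - f = -2, which is not 0.

d/du[G] = u^{5} - \frac{u^{2}}{3} - \frac{u}{2} - 2
d/du[G] - f(u) = -2 != 0.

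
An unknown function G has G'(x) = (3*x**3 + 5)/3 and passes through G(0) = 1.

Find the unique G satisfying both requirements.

Whatever form G(x) takes, its d/dx must return the stated G'(x).
A general antiderivative is x**4/4 + 5*x/3 + C.
The condition gives C = 1 - (0) = 1.
So G(x) = (3*x**4 + 20*x + 12)/12.
Check: d/dx[(3*x**4 + 20*x + 12)/12] = x**3 + 5/3, which equals G'(x).

G(x) = (3*x**4 + 20*x + 12)/12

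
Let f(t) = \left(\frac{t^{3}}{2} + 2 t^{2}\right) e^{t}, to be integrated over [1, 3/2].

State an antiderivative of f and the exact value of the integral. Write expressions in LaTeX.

f has the shape u'v + uv' for u = \frac{t^{3}}{2} + \frac{t^{2}}{2} - t + 1 and v = e^{t} — it is the derivative of the product u*v.
F(t) = \frac{\left(t^{3} + t^{2} - 2 t + 2\right) e^{t}}{2} is an antiderivative of f.
Check: d/dt[\frac{\left(t^{3} + t^{2} - 2 t + 2\right) e^{t}}{2}] = \frac{t^{3} e^{t}}{2} + 2 t^{2} e^{t}, which equals f(t).
F(3/2) = \frac{37 e^{\frac{3}{2}}}{16}; F(1) = e.
Integral = F(3/2) - F(1) = - e + \frac{37 e^{\frac{3}{2}}}{16}.

Antiderivative: F(t) = \frac{\left(t^{3} + t^{2} - 2 t + 2\right) e^{t}}{2}; value = - e + \frac{37 e^{\frac{3}{2}}}{16}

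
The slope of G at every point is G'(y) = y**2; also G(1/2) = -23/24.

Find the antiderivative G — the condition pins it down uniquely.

G(y) = y**3/3 - 1

A first test for any G(y): its y-derivative must equal the given G'(y).
A general antiderivative is y**3/3 + C.
The condition gives C = -23/24 - (1/24) = -1.
So G(y) = y**3/3 - 1.
Check: d/dy[y**3/3 - 1] = y**2 = G'(y).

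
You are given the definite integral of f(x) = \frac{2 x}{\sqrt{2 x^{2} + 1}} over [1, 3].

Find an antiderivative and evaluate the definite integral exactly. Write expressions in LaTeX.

Antiderivative: F(x) = \sqrt{2 x^{2} + 1}; value = - \sqrt{3} + \sqrt{19}

f matches the chain-rule pattern g'(h)*h' with inner function h(x) = 2 x^{2} + 1; substituting u = h(x) collapses the integral.
F(x) = \sqrt{2 x^{2} + 1} is an antiderivative of f.
Check: d/dx[\sqrt{2 x^{2} + 1}] = \frac{2 x}{\sqrt{2 x^{2} + 1}} = f(x).
F(3) = \sqrt{19}; F(1) = \sqrt{3}.
Integral = F(3) - F(1) = - \sqrt{3} + \sqrt{19}.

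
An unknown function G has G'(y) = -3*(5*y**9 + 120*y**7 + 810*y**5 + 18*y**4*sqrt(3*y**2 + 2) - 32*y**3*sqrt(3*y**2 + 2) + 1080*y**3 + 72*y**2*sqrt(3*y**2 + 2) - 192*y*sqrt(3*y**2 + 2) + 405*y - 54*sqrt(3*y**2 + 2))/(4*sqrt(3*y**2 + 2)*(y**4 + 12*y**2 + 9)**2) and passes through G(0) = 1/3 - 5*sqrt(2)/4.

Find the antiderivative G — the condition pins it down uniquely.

G(y) = (3*y/2 - 2)/(y**4/3 + 4*y**2 + 3) - 5*sqrt(3*y**2 + 2)/4 + 1

A candidate passes only if d/dy[G] lands on the given G'(y) exactly.
A general antiderivative is (3*y/2 - 2)/(y**4/3 + 4*y**2 + 3) - 5*sqrt(3*y**2 + 2)/4 + C.
The condition gives C = 1/3 - 5*sqrt(2)/4 - (-5*sqrt(2)/4 - 2/3) = 1.
So G(y) = (3*y/2 - 2)/(y**4/3 + 4*y**2 + 3) - 5*sqrt(3*y**2 + 2)/4 + 1.
Check: d/dy[(3*y/2 - 2)/(y**4/3 + 4*y**2 + 3) - 5*sqrt(3*y**2 + 2)/4 + 1] = (-15*y**9 - 360*y**7 - 2430*y**5 - 54*y**4*sqrt(3*y**2 + 2) + 96*y**3*sqrt(3*y**2 + 2) - 3240*y**3 - 216*y**2*sqrt(3*y**2 + 2) + 576*y*sqrt(3*y**2 + 2) - 1215*y + 162*sqrt(3*y**2 + 2))/(4*y**8*sqrt(3*y**2 + 2) + 96*y**6*sqrt(3*y**2 + 2) + 648*y**4*sqrt(3*y**2 + 2) + 864*y**2*sqrt(3*y**2 + 2) + 324*sqrt(3*y**2 + 2)), which equals G'(y).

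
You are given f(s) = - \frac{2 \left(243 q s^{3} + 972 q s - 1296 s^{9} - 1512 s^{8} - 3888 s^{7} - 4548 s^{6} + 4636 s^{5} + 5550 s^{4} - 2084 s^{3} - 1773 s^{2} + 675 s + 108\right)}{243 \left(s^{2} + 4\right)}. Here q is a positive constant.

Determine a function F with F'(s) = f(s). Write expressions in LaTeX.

An antiderivative is F(s) = \frac{- 972 q s^{2} + \left(- 6 s^{2} - 2 s + 3\right)^{4} - 972 \log{\left(s^{2} + 4 \right)}}{972}.

Check any antiderivative F(s) by computing F'(s) and comparing it with f(s).
Check: d/ds[\frac{- 972 q s^{2} + \left(- 6 s^{2} - 2 s + 3\right)^{4} - 972 \log{\left(s^{2} + 4 \right)}}{972}] = \frac{- 486 q s^{3} - 1944 q s + 2592 s^{9} + 3024 s^{8} + 7776 s^{7} + 9096 s^{6} - 9272 s^{5} - 11100 s^{4} + 4168 s^{3} + 3546 s^{2} - 1350 s - 216}{243 s^{2} + 972}, which equals f(s).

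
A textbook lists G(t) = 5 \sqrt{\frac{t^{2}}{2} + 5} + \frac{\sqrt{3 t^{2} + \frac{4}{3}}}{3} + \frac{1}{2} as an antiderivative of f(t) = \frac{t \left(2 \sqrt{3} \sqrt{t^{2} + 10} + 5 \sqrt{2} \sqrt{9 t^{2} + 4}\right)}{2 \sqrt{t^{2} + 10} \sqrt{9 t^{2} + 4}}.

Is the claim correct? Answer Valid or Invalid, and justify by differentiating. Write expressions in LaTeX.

d/dt[G] = \frac{2 \sqrt{3} t \sqrt{t^{2} + 10} + 5 \sqrt{2} t \sqrt{9 t^{2} + 4}}{2 \sqrt{t^{2} + 10} \sqrt{9 t^{2} + 4}}
This equals f(t) exactly, so the claim holds.

Valid: G'(t) = f(t).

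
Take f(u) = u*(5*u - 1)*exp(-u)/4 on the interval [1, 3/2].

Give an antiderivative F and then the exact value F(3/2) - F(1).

Antiderivative: F(u) = (-5*u**2 - 9*u - 9)*exp(-u)/4; value = -135*exp(-3/2)/16 + 23*exp(-1)/4

Recognize the product-rule pattern: f = v'r + vr' with v = -5*u**2/4 - 9*u/4 - 9/4, r = exp(-u), so integration by parts undoes it.
F(u) = (-5*u**2 - 9*u - 9)*exp(-u)/4 is an antiderivative of f.
Check: d/du[(-5*u**2 - 9*u - 9)*exp(-u)/4] = (5*u**2 - u)*exp(-u)/4, which equals f(u).
F(3/2) = -135*exp(-3/2)/16; F(1) = -23*exp(-1)/4.
Integral = F(3/2) - F(1) = -135*exp(-3/2)/16 + 23*exp(-1)/4.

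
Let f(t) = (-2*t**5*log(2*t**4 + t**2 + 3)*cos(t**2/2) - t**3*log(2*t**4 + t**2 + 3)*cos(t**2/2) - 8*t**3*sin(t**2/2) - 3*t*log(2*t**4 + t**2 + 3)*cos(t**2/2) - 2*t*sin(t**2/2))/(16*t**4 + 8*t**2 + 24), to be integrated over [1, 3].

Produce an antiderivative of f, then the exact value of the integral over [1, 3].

Recognize the product-rule pattern: f = u'v + uv' with u = -log(2*t**4 + t**2 + 3)/8, v = sin(t**2/2), so integration by parts undoes it.
F(t) = -log(2*t**4 + t**2 + 3)*sin(t**2/2)/8 is an antiderivative of f.
Check: d/dt[-log(2*t**4 + t**2 + 3)*sin(t**2/2)/8] = (-2*t**5*log(2*t**4 + t**2 + 3)*cos(t**2/2) - t**3*log(2*t**4 + t**2 + 3)*cos(t**2/2) - 8*t**3*sin(t**2/2) - 3*t*log(2*t**4 + t**2 + 3)*cos(t**2/2) - 2*t*sin(t**2/2))/(16*t**4 + 8*t**2 + 24) = f(t).
F(3) = -log(174)*sin(9/2)/8; F(1) = -log(6)*sin(1/2)/8.
Integral = F(3) - F(1) = log(6)*sin(1/2)/8 - log(174)*sin(9/2)/8.

Antiderivative: F(t) = -log(2*t**4 + t**2 + 3)*sin(t**2/2)/8; value = log(6)*sin(1/2)/8 - log(174)*sin(9/2)/8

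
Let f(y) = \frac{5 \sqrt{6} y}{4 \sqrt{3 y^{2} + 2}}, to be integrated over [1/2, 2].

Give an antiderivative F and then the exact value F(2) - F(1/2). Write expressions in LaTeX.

f matches the chain-rule pattern g'(h)*h' with inner function h(y) = 2 y^{2} + \frac{4}{3}; substituting u = h(y) collapses the integral.
F(y) = \frac{5 \sqrt{2 y^{2} + \frac{4}{3}}}{4} is an antiderivative of f.
Check: d/dy[\frac{5 \sqrt{2 y^{2} + \frac{4}{3}}}{4}] = \frac{5 \sqrt{6} y}{4 \sqrt{3 y^{2} + 2}} = f(y).
F(2) = \frac{5 \sqrt{21}}{6}; F(1/2) = \frac{5 \sqrt{66}}{24}.
Integral = F(2) - F(1/2) = - \frac{5 \sqrt{66}}{24} + \frac{5 \sqrt{21}}{6}.

Antiderivative: F(y) = \frac{5 \sqrt{2 y^{2} + \frac{4}{3}}}{4}; value = - \frac{5 \sqrt{66}}{24} + \frac{5 \sqrt{21}}{6}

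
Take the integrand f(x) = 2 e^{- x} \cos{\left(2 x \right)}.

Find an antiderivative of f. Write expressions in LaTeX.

Any candidate F(x) must reproduce f(x) exactly when differentiated.
Check: d/dx[\frac{2 \left(2 \sin{\left(2 x \right)} - \cos{\left(2 x \right)}\right) e^{- x}}{5}] = 2 e^{- x} \cos{\left(2 x \right)} = f(x).

An antiderivative is F(x) = \frac{2 \left(2 \sin{\left(2 x \right)} - \cos{\left(2 x \right)}\right) e^{- x}}{5}.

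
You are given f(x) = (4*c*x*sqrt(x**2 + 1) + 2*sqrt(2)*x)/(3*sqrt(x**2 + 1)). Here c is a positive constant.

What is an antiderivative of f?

An antiderivative is F(x) = 2*(c*x**2 + sqrt(2)*sqrt(x**2 + 1))/3.

Recover f(x) by differentiating a candidate F(x); any mismatch rules it out.
Check: d/dx[2*(c*x**2 + sqrt(2)*sqrt(x**2 + 1))/3] = (4*c*x*sqrt(x**2 + 1) + 2*sqrt(2)*x)/(3*sqrt(x**2 + 1)) = f(x).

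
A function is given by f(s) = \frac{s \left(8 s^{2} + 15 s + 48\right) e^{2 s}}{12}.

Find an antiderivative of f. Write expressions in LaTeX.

Recognize the product-rule pattern: f = u'v + uv' with u = \frac{s^{3}}{3} + \frac{s^{2}}{8} + \frac{15 s}{8} - \frac{15}{16}, v = e^{2 s}, so integration by parts undoes it.
Check: d/ds[\frac{s^{3} e^{2 s}}{3} + \frac{s^{2} e^{2 s}}{8} + \frac{15 s e^{2 s}}{8} - \frac{15 e^{2 s}}{16}] = \frac{2 s^{3} e^{2 s}}{3} + \frac{5 s^{2} e^{2 s}}{4} + 4 s e^{2 s}, which equals f(s).

An antiderivative is F(s) = \frac{s^{3} e^{2 s}}{3} + \frac{s^{2} e^{2 s}}{8} + \frac{15 s e^{2 s}}{8} - \frac{15 e^{2 s}}{16}.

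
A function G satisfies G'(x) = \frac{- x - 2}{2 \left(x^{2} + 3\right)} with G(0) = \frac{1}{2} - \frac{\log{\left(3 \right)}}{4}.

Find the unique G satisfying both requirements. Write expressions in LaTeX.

For G(x) to be correct, d/dx[G] must agree with the stated G'(x) identically.
A general antiderivative is - \frac{\log{\left(x^{2} + 3 \right)}}{4} - \frac{\sqrt{3} \operatorname{atan}{\left(\frac{\sqrt{3} x}{3} \right)}}{3} + C.
The condition gives C = \frac{1}{2} - \frac{\log{\left(3 \right)}}{4} - (- \frac{\log{\left(3 \right)}}{4}) = \frac{1}{2}.
So G(x) = - \frac{\log{\left(x^{2} + 3 \right)}}{4} - \frac{\sqrt{3} \operatorname{atan}{\left(\frac{\sqrt{3} x}{3} \right)}}{3} + \frac{1}{2}.
Check: d/dx[- \frac{\log{\left(x^{2} + 3 \right)}}{4} - \frac{\sqrt{3} \operatorname{atan}{\left(\frac{\sqrt{3} x}{3} \right)}}{3} + \frac{1}{2}] = \frac{- x - 2}{2 x^{2} + 6}, which equals G'(x).

G(x) = - \frac{\log{\left(x^{2} + 3 \right)}}{4} - \frac{\sqrt{3} \operatorname{atan}{\left(\frac{\sqrt{3} x}{3} \right)}}{3} + \frac{1}{2}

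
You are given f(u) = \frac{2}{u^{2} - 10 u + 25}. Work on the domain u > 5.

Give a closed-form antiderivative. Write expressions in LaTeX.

For F(u) to be correct the identity F'(u) - f(u) = 0 must hold.
Check: d/du[- \frac{2}{u - 5}] = \frac{2}{u^{2} - 10 u + 25} = f(u).

An antiderivative is F(u) = - \frac{2}{u - 5}.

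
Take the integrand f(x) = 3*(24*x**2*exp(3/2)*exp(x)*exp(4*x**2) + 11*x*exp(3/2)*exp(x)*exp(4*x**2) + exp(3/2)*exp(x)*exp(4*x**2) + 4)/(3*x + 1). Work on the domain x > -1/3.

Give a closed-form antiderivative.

Since d/dx undoes antidifferentiation here, F'(x) = f(x) is required of F(x).
Check: d/dx[3*exp(3/2)*exp(x)*exp(4*x**2) + 4*log(3*x + 1)] = (72*x**2*exp(3/2)*exp(x)*exp(4*x**2) + 33*x*exp(3/2)*exp(x)*exp(4*x**2) + 3*exp(3/2)*exp(x)*exp(4*x**2) + 12)/(3*x + 1), which equals f(x).

An antiderivative is F(x) = 3*exp(3/2)*exp(x)*exp(4*x**2) + 4*log(3*x + 1).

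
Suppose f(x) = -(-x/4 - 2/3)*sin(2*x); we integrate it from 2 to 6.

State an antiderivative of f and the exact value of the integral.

Antiderivative: F(x) = -x*cos(2*x)/8 + sin(2*x)/16 - cos(2*x)/3; value = -13*cos(12)/12 + 7*cos(4)/12 + sin(12)/16 - sin(4)/16

A first test for any F(x): its x-derivative must equal f(x) identically.
F(x) = -x*cos(2*x)/8 + sin(2*x)/16 - cos(2*x)/3 is an antiderivative of f.
Check: d/dx[-x*cos(2*x)/8 + sin(2*x)/16 - cos(2*x)/3] = x*sin(2*x)/4 + 2*sin(2*x)/3, which equals f(x).
F(6) = -13*cos(12)/12 + sin(12)/16; F(2) = sin(4)/16 - 7*cos(4)/12.
Integral = F(6) - F(2) = -13*cos(12)/12 + 7*cos(4)/12 + sin(12)/16 - sin(4)/16.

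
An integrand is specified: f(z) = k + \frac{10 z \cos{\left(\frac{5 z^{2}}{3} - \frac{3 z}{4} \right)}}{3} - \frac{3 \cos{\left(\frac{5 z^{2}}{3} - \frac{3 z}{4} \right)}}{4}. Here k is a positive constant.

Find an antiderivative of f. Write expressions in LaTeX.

An antiderivative is F(z) = k z + \sin{\left(\frac{5 z^{2}}{3} - \frac{3 z}{4} \right)}.

The integrand splits into summands that can be handled one at a time.
Check: d/dz[k z + \sin{\left(\frac{5 z^{2}}{3} - \frac{3 z}{4} \right)}] = k + \frac{10 z \cos{\left(\frac{5 z^{2}}{3} - \frac{3 z}{4} \right)}}{3} - \frac{3 \cos{\left(\frac{5 z^{2}}{3} - \frac{3 z}{4} \right)}}{4} = f(z).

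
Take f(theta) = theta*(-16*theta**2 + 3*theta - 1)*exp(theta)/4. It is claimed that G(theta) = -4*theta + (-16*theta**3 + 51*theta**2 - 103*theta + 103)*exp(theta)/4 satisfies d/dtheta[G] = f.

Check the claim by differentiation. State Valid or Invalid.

Invalid: d/dtheta[G] - f = -4, which is not 0.

d/dtheta[G] = -4*theta**3*exp(theta) + 3*theta**2*exp(theta)/4 - theta*exp(theta)/4 - 4
d/dtheta[G] - f(theta) = -4 != 0.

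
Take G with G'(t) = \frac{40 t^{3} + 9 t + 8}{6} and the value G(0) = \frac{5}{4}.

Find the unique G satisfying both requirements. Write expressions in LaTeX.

Any candidate G(t) must reproduce the stated G'(t) exactly.
A general antiderivative is \frac{5 t^{4}}{3} + \frac{3 t^{2}}{4} + \frac{4 t}{3} - \frac{3}{4} + C.
The condition gives C = \frac{5}{4} - (- \frac{3}{4}) = 2.
So G(t) = \frac{5 t^{4}}{3} + \frac{3 t^{2}}{4} + \frac{4 t}{3} + \frac{5}{4}.
Check: d/dt[\frac{5 t^{4}}{3} + \frac{3 t^{2}}{4} + \frac{4 t}{3} + \frac{5}{4}] = \frac{20 t^{3}}{3} + \frac{3 t}{2} + \frac{4}{3}, which equals G'(t).

G(t) = \frac{5 t^{4}}{3} + \frac{3 t^{2}}{4} + \frac{4 t}{3} + \frac{5}{4}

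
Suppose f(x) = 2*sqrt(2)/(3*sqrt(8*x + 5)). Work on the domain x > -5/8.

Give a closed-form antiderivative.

For F(x) to be correct the identity F'(x) - f(x) = 0 must hold.
Check: d/dx[sqrt(2)*sqrt(8*x + 5)/6] = 2*sqrt(2)/(3*sqrt(8*x + 5)) = f(x).

An antiderivative is F(x) = sqrt(2)*sqrt(8*x + 5)/6.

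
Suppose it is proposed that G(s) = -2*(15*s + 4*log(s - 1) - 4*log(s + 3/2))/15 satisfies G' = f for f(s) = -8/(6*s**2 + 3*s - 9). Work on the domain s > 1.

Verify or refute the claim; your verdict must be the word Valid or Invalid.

d/ds[G] = (-12*s**2 - 6*s + 10)/(6*s**2 + 3*s - 9)
d/ds[G] - f(s) = -2 != 0.

Invalid: d/ds[G] - f = -2, which is not 0.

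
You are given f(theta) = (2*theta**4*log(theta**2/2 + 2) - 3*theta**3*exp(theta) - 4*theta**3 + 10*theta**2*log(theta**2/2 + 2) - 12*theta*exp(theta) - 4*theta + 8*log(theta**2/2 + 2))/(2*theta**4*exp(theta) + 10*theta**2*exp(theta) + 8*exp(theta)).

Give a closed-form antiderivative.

A first test for any F(theta): its theta-derivative must equal f(theta) identically.
Check: d/dtheta[(-3*exp(theta)*log(theta**2 + 1) - 3*exp(theta)*log(3) + 3*exp(theta)*log(2) - 4*log(theta**2/2 + 2))*exp(-theta)/4] = (2*theta**4*log(theta**2/2 + 2) - 3*theta**3*exp(theta) - 4*theta**3 + 10*theta**2*log(theta**2/2 + 2) - 12*theta*exp(theta) - 4*theta + 8*log(theta**2/2 + 2))/(2*theta**4*exp(theta) + 10*theta**2*exp(theta) + 8*exp(theta)) = f(theta).

An antiderivative is F(theta) = (-3*exp(theta)*log(theta**2 + 1) - 3*exp(theta)*log(3) + 3*exp(theta)*log(2) - 4*log(theta**2/2 + 2))*exp(-theta)/4.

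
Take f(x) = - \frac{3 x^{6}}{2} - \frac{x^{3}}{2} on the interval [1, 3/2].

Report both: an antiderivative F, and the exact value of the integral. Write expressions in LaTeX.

Antiderivative: F(x) = \frac{x^{4} \left(- 12 x^{3} - 7\right)}{56}; value = - \frac{7087}{1792}

The integrand splits into summands that can be handled one at a time.
F(x) = \frac{x^{4} \left(- 12 x^{3} - 7\right)}{56} is an antiderivative of f.
Check: d/dx[\frac{x^{4} \left(- 12 x^{3} - 7\right)}{56}] = - \frac{3 x^{6}}{2} - \frac{x^{3}}{2} = f(x).
F(3/2) = - \frac{7695}{1792}; F(1) = - \frac{19}{56}.
Integral = F(3/2) - F(1) = - \frac{7087}{1792}.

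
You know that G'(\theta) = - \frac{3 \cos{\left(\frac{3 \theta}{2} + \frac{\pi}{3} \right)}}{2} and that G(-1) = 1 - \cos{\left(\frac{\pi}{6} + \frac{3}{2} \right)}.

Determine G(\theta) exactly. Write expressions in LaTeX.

G(\theta) = 1 - \sin{\left(\frac{3 \theta}{2} + \frac{\pi}{3} \right)}

Check a candidate G(\theta) by differentiating: d/d\theta[G] must match the given G'(\theta).
A general antiderivative is - \sin{\left(\frac{3 \theta}{2} + \frac{\pi}{3} \right)} + C.
The condition gives C = 1 - \cos{\left(\frac{\pi}{6} + \frac{3}{2} \right)} - (- \cos{\left(\frac{\pi}{6} + \frac{3}{2} \right)}) = 1.
So G(\theta) = 1 - \sin{\left(\frac{3 \theta}{2} + \frac{\pi}{3} \right)}.
Check: d/d\theta[1 - \sin{\left(\frac{3 \theta}{2} + \frac{\pi}{3} \right)}] = - \frac{3 \cos{\left(\frac{3 \theta}{2} + \frac{\pi}{3} \right)}}{2} = G'(\theta).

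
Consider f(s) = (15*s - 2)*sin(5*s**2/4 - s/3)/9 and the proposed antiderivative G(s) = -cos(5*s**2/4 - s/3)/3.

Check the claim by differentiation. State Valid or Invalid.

Invalid: d/ds[G] - f = -5*s*sin(5*s**2/4 - s/3)/6 + sin(5*s**2/4 - s/3)/9, which is not 0.

d/ds[G] = 5*s*sin(5*s**2/4 - s/3)/6 - sin(5*s**2/4 - s/3)/9
d/ds[G] - f(s) = -5*s*sin(5*s**2/4 - s/3)/6 + sin(5*s**2/4 - s/3)/9 != 0.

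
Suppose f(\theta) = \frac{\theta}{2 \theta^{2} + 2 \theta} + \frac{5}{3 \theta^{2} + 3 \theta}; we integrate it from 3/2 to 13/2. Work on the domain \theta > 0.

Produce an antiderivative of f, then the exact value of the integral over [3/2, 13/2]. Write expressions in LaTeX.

Factor the denominator (6 \theta \left(\theta + 1\right)) and decompose: f = - \frac{7}{6 \left(\theta + 1\right)} + \frac{5}{3 \theta}; each piece integrates to a log, atan, or power term.
F(\theta) = \frac{5 \log{\left(\theta \right)}}{3} - \frac{7 \log{\left(\theta + 1 \right)}}{6} is an antiderivative of f.
Check: d/d\theta[\frac{5 \log{\left(\theta \right)}}{3} - \frac{7 \log{\left(\theta + 1 \right)}}{6}] = \frac{3 \theta + 10}{6 \theta^{2} + 6 \theta}, which equals f(\theta).
F(13/2) = - \frac{7 \log{\left(\frac{15}{2} \right)}}{6} + \frac{5 \log{\left(\frac{13}{2} \right)}}{3}; F(3/2) = - \frac{7 \log{\left(\frac{5}{2} \right)}}{6} + \frac{5 \log{\left(\frac{3}{2} \right)}}{3}.
Integral = F(13/2) - F(3/2) = - \frac{7 \log{\left(\frac{15}{2} \right)}}{6} - \frac{5 \log{\left(\frac{3}{2} \right)}}{3} + \frac{7 \log{\left(\frac{5}{2} \right)}}{6} + \frac{5 \log{\left(\frac{13}{2} \right)}}{3}.

Antiderivative: F(\theta) = \frac{5 \log{\left(\theta \right)}}{3} - \frac{7 \log{\left(\theta + 1 \right)}}{6}; value = - \frac{7 \log{\left(\frac{15}{2} \right)}}{6} - \frac{5 \log{\left(\frac{3}{2} \right)}}{3} + \frac{7 \log{\left(\frac{5}{2} \right)}}{6} + \frac{5 \log{\left(\frac{13}{2} \right)}}{3}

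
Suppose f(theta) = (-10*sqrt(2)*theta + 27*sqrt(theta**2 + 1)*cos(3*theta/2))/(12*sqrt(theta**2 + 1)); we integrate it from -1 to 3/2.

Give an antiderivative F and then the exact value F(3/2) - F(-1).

Check any antiderivative F(theta) by computing F'(theta) and comparing it with f(theta).
F(theta) = -5*sqrt(theta**2/2 + 1/2)/3 + 3*sin(3*theta/2)/2 is an antiderivative of f.
Check: d/dtheta[-5*sqrt(theta**2/2 + 1/2)/3 + 3*sin(3*theta/2)/2] = (-10*sqrt(2)*theta + 27*sqrt(theta**2 + 1)*cos(3*theta/2))/(12*sqrt(theta**2 + 1)) = f(theta).
F(3/2) = -5*sqrt(26)/12 + 3*sin(9/4)/2; F(-1) = -5/3 - 3*sin(3/2)/2.
Integral = F(3/2) - F(-1) = -5*sqrt(26)/12 + 3*sin(9/4)/2 + 3*sin(3/2)/2 + 5/3.

Antiderivative: F(theta) = -5*sqrt(theta**2/2 + 1/2)/3 + 3*sin(3*theta/2)/2; value = -5*sqrt(26)/12 + 3*sin(9/4)/2 + 3*sin(3/2)/2 + 5/3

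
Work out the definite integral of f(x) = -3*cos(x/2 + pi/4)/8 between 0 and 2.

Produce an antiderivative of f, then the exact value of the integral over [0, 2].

Antiderivative: F(x) = -3*sin(x/2 + pi/4)/4; value = -3*sin(pi/4 + 1)/4 + 3*sqrt(2)/8

Since d/dx undoes antidifferentiation here, F'(x) = f(x) is required of F(x).
F(x) = -3*sin(x/2 + pi/4)/4 is an antiderivative of f.
Check: d/dx[-3*sin(x/2 + pi/4)/4] = -3*cos(x/2 + pi/4)/8 = f(x).
F(2) = -3*sin(pi/4 + 1)/4; F(0) = -3*sqrt(2)/8.
Integral = F(2) - F(0) = -3*sin(pi/4 + 1)/4 + 3*sqrt(2)/8.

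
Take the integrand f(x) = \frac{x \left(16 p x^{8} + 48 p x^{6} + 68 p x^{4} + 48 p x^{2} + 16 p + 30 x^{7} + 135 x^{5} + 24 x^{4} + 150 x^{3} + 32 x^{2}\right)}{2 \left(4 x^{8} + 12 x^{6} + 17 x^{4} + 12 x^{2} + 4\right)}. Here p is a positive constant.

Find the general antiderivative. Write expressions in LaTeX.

F(x) = \frac{4 p x^{6} + 6 p x^{4} + 4 p x^{2} + 15 x^{5} + 4 x^{4}}{4 x^{4} + 6 x^{2} + 4} + C

An antiderivative F(x) passes only if d/dx[F] lands on f(x) exactly.
Check: d/dx[\frac{4 p x^{6} + 6 p x^{4} + 4 p x^{2} + 15 x^{5} + 4 x^{4}}{4 x^{4} + 6 x^{2} + 4}] = \frac{16 p x^{9} + 48 p x^{7} + 68 p x^{5} + 48 p x^{3} + 16 p x + 30 x^{8} + 135 x^{6} + 24 x^{5} + 150 x^{4} + 32 x^{3}}{8 x^{8} + 24 x^{6} + 34 x^{4} + 24 x^{2} + 8}, which equals f(x).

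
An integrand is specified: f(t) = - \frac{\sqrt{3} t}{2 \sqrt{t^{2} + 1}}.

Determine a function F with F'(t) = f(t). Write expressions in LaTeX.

The substitution u = 3 t^{2} + 3 works: f is exactly (dF/du)*(du/dt) for that inner function.
Check: d/dt[- \frac{\sqrt{3} \sqrt{t^{2} + 1}}{2}] = - \frac{\sqrt{3} t}{2 \sqrt{t^{2} + 1}} = f(t).

An antiderivative is F(t) = - \frac{\sqrt{3} \sqrt{t^{2} + 1}}{2}.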